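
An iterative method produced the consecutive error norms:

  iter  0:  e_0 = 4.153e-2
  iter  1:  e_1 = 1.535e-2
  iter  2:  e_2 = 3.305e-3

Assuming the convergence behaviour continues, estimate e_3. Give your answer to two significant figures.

First estimate the order: p ≈ ln(e_2/e_1) / ln(e_1/e_0) = ln(3.305e-3/1.535e-2)/ln(1.535e-2/4.153e-2) = ln(0.215309)/ln(0.369612) ≈ 1.5429.
Then e_3 ≈ e_2·(e_2/e_1)^p = 3.305e-3·(0.215309)^1.5429 = 3.305e-3·0.0935366 ≈ 0.0003091.

3.1e-4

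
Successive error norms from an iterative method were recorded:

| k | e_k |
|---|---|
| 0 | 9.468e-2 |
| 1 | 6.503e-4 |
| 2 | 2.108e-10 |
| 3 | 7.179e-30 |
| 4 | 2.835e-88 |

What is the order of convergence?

3

Consecutive ratios: e_4/e_3 = 2.835e-88/7.179e-30 = 3.94902e-59, e_3/e_2 = 7.179e-30/2.108e-10 = 3.4056e-20.
p ≈ ln(3.94902e-59)/ln(3.4056e-20) = -134.4791/-44.8263 ≈ 3.00.
So the convergence is cubic (order 3).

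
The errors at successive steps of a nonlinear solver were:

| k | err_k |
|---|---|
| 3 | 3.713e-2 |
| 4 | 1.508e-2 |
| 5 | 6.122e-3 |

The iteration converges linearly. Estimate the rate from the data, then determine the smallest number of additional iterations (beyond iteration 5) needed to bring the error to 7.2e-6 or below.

8

Rate ρ ≈ err_5/err_4 = 6.122e-3/1.508e-2 = 0.4060.
After j more steps, err_{5+j} ≈ 6.122e-3·ρ^j; need ρ^j ≤ 7.2e-6/6.122e-3 = 0.00117609.
j ≥ ln(0.00117609)/ln(0.4060) = -6.7456/-0.90140 = 7.483.
So 8 more iterations are needed.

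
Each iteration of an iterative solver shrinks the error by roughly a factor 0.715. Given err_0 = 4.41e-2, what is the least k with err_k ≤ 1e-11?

After k steps, err_k ≈ 4.41e-2·0.715^k.
Need 0.715^k ≤ 1e-11/4.41e-2 = 2.26757e-10.
k ≥ ln(2.26757e-10)/ln(0.715) = -22.2071/-0.33547 = 66.197.
Smallest integer k = 67.

67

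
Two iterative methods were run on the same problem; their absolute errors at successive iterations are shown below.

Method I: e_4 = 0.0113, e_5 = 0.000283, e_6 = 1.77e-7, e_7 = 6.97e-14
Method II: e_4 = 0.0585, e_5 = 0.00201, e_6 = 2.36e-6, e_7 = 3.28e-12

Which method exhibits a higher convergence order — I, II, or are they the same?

same

Method I: p ≈ ln(6.97e-14/1.77e-7)/ln(1.77e-7/0.000283) ≈ 2.00.
Method II: p ≈ ln(3.28e-12/2.36e-6)/ln(2.36e-6/0.00201) ≈ 2.00.
Both orders ≈ 2.0 — effectively the same.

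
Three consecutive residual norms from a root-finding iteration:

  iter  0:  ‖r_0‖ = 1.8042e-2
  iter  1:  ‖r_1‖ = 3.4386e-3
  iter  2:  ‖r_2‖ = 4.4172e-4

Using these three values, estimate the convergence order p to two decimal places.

p ≈ ln(‖r_2‖/‖r_1‖) / ln(‖r_1‖/‖r_0‖)
  = ln(4.4172e-4/3.4386e-3) / ln(3.4386e-3/1.8042e-2)
  = ln(0.128459) / ln(0.190589)
  = -2.05215 / -1.65764 ≈ 1.23799

1.24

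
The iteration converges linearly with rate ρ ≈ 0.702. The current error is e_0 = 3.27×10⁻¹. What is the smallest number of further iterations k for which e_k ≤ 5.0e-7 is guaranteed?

38

After k steps, e_k ≈ 3.27×10⁻¹·0.702^k.
Need 0.702^k ≤ 5.0e-7/3.27×10⁻¹ = 1.52905e-06.
k ≥ ln(1.52905e-06)/ln(0.702) = -13.3909/-0.35382 = 37.847.
Smallest integer k = 38.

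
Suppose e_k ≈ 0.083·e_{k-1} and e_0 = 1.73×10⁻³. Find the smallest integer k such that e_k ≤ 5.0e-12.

8

After k steps, e_k ≈ 1.73×10⁻³·0.083^k.
Need 0.083^k ≤ 5.0e-12/1.73×10⁻³ = 2.89017e-09.
k ≥ ln(2.89017e-09)/ln(0.083) = -19.6620/-2.48891 = 7.900.
Smallest integer k = 8.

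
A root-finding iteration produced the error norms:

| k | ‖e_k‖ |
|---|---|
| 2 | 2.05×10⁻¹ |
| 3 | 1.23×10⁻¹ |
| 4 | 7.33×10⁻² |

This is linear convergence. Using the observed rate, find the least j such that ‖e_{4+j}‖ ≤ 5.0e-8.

28

Rate ρ ≈ ‖e_4‖/‖e_3‖ = 7.33×10⁻²/1.23×10⁻¹ = 0.5959.
After j more steps, ‖e_{4+j}‖ ≈ 7.33×10⁻²·ρ^j; need ρ^j ≤ 5.0e-8/7.33×10⁻² = 6.82128e-07.
j ≥ ln(6.82128e-07)/ln(0.5959) = -14.1980/-0.51768 = 27.426.
So 28 more iterations are needed.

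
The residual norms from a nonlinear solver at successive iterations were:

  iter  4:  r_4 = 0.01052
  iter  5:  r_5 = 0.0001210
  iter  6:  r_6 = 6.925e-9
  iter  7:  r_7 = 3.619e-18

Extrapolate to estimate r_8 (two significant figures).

1.8e-38

First estimate the order: p ≈ ln(r_7/r_6) / ln(r_6/r_5) = ln(3.619e-18/6.925e-9)/ln(6.925e-9/0.0001210) = ln(5.22599e-10)/ln(5.72314e-05) ≈ 2.1879.
Then r_8 ≈ r_7·(r_7/r_6)^p = 3.619e-18·(5.22599e-10)^2.1879 = 3.619e-18·4.92358e-21 ≈ 1.782e-38.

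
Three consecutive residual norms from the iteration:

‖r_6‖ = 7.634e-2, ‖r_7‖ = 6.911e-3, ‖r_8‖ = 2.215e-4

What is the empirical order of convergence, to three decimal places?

1.432

p ≈ ln(‖r_8‖/‖r_7‖) / ln(‖r_7‖/‖r_6‖)
  = ln(2.215e-4/6.911e-3) / ln(6.911e-3/7.634e-2)
  = ln(0.0320504) / ln(0.0905292)
  = -3.440446 / -2.402083 ≈ 1.432276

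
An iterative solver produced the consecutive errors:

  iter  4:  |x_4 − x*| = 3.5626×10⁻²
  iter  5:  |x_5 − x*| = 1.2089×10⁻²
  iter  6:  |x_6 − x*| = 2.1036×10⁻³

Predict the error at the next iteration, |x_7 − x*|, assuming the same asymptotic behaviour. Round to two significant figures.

First estimate the order: p ≈ ln(|x_6 − x*|/|x_5 − x*|) / ln(|x_5 − x*|/|x_4 − x*|) = ln(2.1036×10⁻³/1.2089×10⁻²)/ln(1.2089×10⁻²/3.5626×10⁻²) = ln(0.174009)/ln(0.339331) ≈ 1.6180.
Then |x_7 − x*| ≈ |x_6 − x*|·(|x_6 − x*|/|x_5 − x*|)^p = 2.1036×10⁻³·(0.174009)^1.6180 = 2.1036×10⁻³·0.0590534 ≈ 0.0001242.

1.2e-4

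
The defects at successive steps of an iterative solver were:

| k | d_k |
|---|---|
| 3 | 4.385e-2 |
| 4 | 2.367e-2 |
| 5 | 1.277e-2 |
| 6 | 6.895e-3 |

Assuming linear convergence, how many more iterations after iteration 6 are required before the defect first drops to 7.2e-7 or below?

15

Rate ρ ≈ d_6/d_5 = 6.895e-3/1.277e-2 = 0.5399.
After j more steps, d_{6+j} ≈ 6.895e-3·ρ^j; need ρ^j ≤ 7.2e-7/6.895e-3 = 0.000104423.
j ≥ ln(0.000104423)/ln(0.5399) = -9.1671/-0.61637 = 14.873.
So 15 more iterations are needed.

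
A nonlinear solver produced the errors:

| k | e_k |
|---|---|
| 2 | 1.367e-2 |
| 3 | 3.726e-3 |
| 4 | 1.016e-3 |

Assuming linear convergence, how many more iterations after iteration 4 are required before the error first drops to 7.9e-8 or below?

8

Rate ρ ≈ e_4/e_3 = 1.016e-3/3.726e-3 = 0.2727.
After j more steps, e_{4+j} ≈ 1.016e-3·ρ^j; need ρ^j ≤ 7.9e-8/1.016e-3 = 7.77559e-05.
j ≥ ln(7.77559e-05)/ln(0.2727) = -9.4619/-1.29938 = 7.282.
So 8 more iterations are needed.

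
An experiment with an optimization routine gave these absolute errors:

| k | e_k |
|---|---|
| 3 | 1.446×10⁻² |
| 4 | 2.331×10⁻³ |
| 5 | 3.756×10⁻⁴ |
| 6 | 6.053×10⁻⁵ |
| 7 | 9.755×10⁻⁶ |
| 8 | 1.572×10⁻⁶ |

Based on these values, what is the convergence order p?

1

Consecutive ratios: e_8/e_7 = 1.572×10⁻⁶/9.755×10⁻⁶ = 0.161148, e_7/e_6 = 9.755×10⁻⁶/6.053×10⁻⁵ = 0.16116.
p ≈ ln(0.161148)/ln(0.16116) = -1.8254/-1.8254 ≈ 1.00.
So the convergence is linear (order 1).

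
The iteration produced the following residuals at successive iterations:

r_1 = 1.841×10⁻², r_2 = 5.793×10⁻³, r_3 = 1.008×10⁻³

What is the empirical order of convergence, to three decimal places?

p ≈ ln(r_3/r_2) / ln(r_2/r_1)
  = ln(1.008×10⁻³/5.793×10⁻³) / ln(5.793×10⁻³/1.841×10⁻²)
  = ln(0.174003) / ln(0.314666)
  = -1.748683 / -1.156244 ≈ 1.512382

1.512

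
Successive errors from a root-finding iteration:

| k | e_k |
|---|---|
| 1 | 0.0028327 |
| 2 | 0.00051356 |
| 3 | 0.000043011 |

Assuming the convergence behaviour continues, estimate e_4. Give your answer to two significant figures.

First estimate the order: p ≈ ln(e_3/e_2) / ln(e_2/e_1) = ln(0.000043011/0.00051356)/ln(0.00051356/0.0028327) = ln(0.0837507)/ln(0.181297) ≈ 1.4523.
Then e_4 ≈ e_3·(e_3/e_2)^p = 0.000043011·(0.0837507)^1.4523 = 0.000043011·0.0272807 ≈ 1.173e-06.

1.2e-6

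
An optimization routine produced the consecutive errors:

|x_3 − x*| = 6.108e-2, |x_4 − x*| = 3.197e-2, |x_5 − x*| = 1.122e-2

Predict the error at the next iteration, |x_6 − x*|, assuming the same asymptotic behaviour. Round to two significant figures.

First estimate the order: p ≈ ln(|x_5 − x*|/|x_4 − x*|) / ln(|x_4 − x*|/|x_3 − x*|) = ln(1.122e-2/3.197e-2)/ln(3.197e-2/6.108e-2) = ln(0.350954)/ln(0.523412) ≈ 1.6174.
Then |x_6 − x*| ≈ |x_5 − x*|·(|x_5 − x*|/|x_4 − x*|)^p = 1.122e-2·(0.350954)^1.6174 = 1.122e-2·0.18386 ≈ 0.002063.

2.1e-3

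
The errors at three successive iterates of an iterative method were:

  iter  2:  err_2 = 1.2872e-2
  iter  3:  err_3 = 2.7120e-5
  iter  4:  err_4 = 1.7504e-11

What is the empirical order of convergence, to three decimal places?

p ≈ ln(err_4/err_3) / ln(err_3/err_2)
  = ln(1.7504e-11/2.7120e-5) / ln(2.7120e-5/1.2872e-2)
  = ln(6.45428e-07) / ln(0.0021069)
  = -14.253352 / -6.162538 ≈ 2.312903

2.313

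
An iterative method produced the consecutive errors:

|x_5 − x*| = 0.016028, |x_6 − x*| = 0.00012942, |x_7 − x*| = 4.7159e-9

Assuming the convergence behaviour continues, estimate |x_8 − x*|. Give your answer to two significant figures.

First estimate the order: p ≈ ln(|x_7 − x*|/|x_6 − x*|) / ln(|x_6 − x*|/|x_5 − x*|) = ln(4.7159e-9/0.00012942)/ln(0.00012942/0.016028) = ln(3.64387e-05)/ln(0.00807462) ≈ 2.1207.
Then |x_8 − x*| ≈ |x_7 − x*|·(|x_7 − x*|/|x_6 − x*|)^p = 4.7159e-9·(3.64387e-05)^2.1207 = 4.7159e-9·3.86729e-10 ≈ 1.824e-18.

1.8e-18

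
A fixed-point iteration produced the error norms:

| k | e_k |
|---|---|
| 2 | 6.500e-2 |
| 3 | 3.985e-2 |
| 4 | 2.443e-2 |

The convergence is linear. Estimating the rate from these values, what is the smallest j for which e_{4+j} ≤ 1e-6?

21

Rate ρ ≈ e_4/e_3 = 2.443e-2/3.985e-2 = 0.6130.
After j more steps, e_{4+j} ≈ 2.443e-2·ρ^j; need ρ^j ≤ 1e-6/2.443e-2 = 4.09333e-05.
j ≥ ln(4.09333e-05)/ln(0.6130) = -10.1036/-0.48939 = 20.645.
So 21 more iterations are needed.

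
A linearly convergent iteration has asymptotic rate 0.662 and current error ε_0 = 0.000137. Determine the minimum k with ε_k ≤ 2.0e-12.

After k steps, ε_k ≈ 0.000137·0.662^k.
Need 0.662^k ≤ 2.0e-12/0.000137 = 1.45985e-08.
k ≥ ln(1.45985e-08)/ln(0.662) = -18.0423/-0.41249 = 43.740.
Smallest integer k = 44.

44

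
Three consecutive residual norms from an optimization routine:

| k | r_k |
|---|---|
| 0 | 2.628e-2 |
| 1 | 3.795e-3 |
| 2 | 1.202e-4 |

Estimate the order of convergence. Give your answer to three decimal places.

p ≈ ln(r_2/r_1) / ln(r_1/r_0)
  = ln(1.202e-4/3.795e-3) / ln(3.795e-3/2.628e-2)
  = ln(0.0316733) / ln(0.144406)
  = -3.452281 / -1.935127 ≈ 1.784007

1.784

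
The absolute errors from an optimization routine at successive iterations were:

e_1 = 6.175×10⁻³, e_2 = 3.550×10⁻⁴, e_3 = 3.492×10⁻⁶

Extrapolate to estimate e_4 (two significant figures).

First estimate the order: p ≈ ln(e_3/e_2) / ln(e_2/e_1) = ln(3.492×10⁻⁶/3.550×10⁻⁴)/ln(3.550×10⁻⁴/6.175×10⁻³) = ln(0.00983662)/ln(0.0574899) ≈ 1.6181.
Then e_4 ≈ e_3·(e_3/e_2)^p = 3.492×10⁻⁶·(0.00983662)^1.6181 = 3.492×10⁻⁶·0.000565228 ≈ 1.974e-09.

2.0e-9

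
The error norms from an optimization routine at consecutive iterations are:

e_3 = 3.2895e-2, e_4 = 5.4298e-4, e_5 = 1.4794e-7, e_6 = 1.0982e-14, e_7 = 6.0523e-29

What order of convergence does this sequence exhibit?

Consecutive ratios: e_7/e_6 = 6.0523e-29/1.0982e-14 = 5.51111e-15, e_6/e_5 = 1.0982e-14/1.4794e-7 = 7.42328e-08.
p ≈ ln(5.51111e-15)/ln(7.42328e-08) = -32.8320/-16.4161 ≈ 2.00.
So the convergence is quadratic (order 2).

2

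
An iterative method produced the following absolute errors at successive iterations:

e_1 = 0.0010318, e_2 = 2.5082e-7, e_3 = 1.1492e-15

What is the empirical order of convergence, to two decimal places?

p ≈ ln(e_3/e_2) / ln(e_2/e_1)
  = ln(1.1492e-15/2.5082e-7) / ln(2.5082e-7/0.0010318)
  = ln(4.58177e-09) / ln(0.00024309)
  = -19.20118 / -8.32208 ≈ 2.30726

2.31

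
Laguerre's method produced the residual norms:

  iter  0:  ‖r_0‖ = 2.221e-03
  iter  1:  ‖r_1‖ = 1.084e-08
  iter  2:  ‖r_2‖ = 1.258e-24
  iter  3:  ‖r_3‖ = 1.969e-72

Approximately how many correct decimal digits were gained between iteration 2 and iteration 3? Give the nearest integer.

48

Digits gained ≈ log₁₀(‖r_2‖/‖r_3‖) = log₁₀(1.258e-24/1.969e-72) = log₁₀(6.38903e+47) ≈ 47.805.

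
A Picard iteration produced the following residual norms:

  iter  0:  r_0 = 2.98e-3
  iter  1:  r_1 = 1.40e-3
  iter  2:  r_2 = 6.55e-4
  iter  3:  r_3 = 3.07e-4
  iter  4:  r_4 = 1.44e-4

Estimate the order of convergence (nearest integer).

Consecutive ratios: r_4/r_3 = 1.44e-4/3.07e-4 = 0.469055, r_3/r_2 = 3.07e-4/6.55e-4 = 0.468702.
p ≈ ln(0.469055)/ln(0.468702) = -0.7570/-0.7578 ≈ 1.00.
So the convergence is linear (order 1).

1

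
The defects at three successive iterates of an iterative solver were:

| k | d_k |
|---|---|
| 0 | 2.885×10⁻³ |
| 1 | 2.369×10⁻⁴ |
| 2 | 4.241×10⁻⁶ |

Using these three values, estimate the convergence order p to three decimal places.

p ≈ ln(d_2/d_1) / ln(d_1/d_0)
  = ln(4.241×10⁻⁶/2.369×10⁻⁴) / ln(2.369×10⁻⁴/2.885×10⁻³)
  = ln(0.0179021) / ln(0.0821144)
  = -4.022837 / -2.499642 ≈ 1.609365

1.609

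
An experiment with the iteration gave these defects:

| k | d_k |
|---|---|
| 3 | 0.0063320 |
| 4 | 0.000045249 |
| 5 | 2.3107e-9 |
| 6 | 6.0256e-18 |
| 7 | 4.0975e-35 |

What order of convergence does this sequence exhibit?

Consecutive ratios: d_7/d_6 = 4.0975e-35/6.0256e-18 = 6.80015e-18, d_6/d_5 = 6.0256e-18/2.3107e-9 = 2.60769e-09.
p ≈ ln(6.80015e-18)/ln(2.60769e-09) = -39.5296/-19.7648 ≈ 2.00.
So the convergence is quadratic (order 2).

2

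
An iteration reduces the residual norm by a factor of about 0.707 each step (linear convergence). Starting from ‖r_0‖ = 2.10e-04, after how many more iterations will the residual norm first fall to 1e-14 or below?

After k steps, ‖r_k‖ ≈ 2.10e-04·0.707^k.
Need 0.707^k ≤ 1e-14/2.10e-04 = 4.7619e-11.
k ≥ ln(4.7619e-11)/ln(0.707) = -23.7678/-0.34672 = 68.550.
Smallest integer k = 69.

69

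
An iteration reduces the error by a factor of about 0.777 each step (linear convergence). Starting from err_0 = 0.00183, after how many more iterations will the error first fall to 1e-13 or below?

94

After k steps, err_k ≈ 0.00183·0.777^k.
Need 0.777^k ≤ 1e-13/0.00183 = 5.46448e-11.
k ≥ ln(5.46448e-11)/ln(0.777) = -23.6302/-0.25231 = 93.655.
Smallest integer k = 94.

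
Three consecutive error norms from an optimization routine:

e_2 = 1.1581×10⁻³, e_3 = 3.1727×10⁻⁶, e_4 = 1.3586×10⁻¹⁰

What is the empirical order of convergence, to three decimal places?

p ≈ ln(e_4/e_3) / ln(e_3/e_2)
  = ln(1.3586×10⁻¹⁰/3.1727×10⁻⁶) / ln(3.1727×10⁻⁶/1.1581×10⁻³)
  = ln(4.28216e-05) / ln(0.00273957)
  = -10.058468 / -5.899954 ≈ 1.704838

1.705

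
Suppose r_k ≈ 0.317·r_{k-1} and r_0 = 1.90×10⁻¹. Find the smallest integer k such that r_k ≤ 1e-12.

After k steps, r_k ≈ 1.90×10⁻¹·0.317^k.
Need 0.317^k ≤ 1e-12/1.90×10⁻¹ = 5.26316e-12.
k ≥ ln(5.26316e-12)/ln(0.317) = -25.9703/-1.14885 = 22.605.
Smallest integer k = 23.

23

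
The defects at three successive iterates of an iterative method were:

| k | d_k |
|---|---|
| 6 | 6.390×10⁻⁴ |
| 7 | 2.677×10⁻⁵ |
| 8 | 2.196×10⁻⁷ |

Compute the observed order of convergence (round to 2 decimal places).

1.51

p ≈ ln(d_8/d_7) / ln(d_7/d_6)
  = ln(2.196×10⁻⁷/2.677×10⁻⁵) / ln(2.677×10⁻⁵/6.390×10⁻⁴)
  = ln(0.00820321) / ln(0.0418936)
  = -4.80323 / -3.17262 ≈ 1.51396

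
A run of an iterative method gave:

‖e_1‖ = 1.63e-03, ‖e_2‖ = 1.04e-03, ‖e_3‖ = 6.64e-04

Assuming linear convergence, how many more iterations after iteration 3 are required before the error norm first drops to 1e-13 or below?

Rate ρ ≈ ‖e_3‖/‖e_2‖ = 6.64e-04/1.04e-03 = 0.6385.
After j more steps, ‖e_{3+j}‖ ≈ 6.64e-04·ρ^j; need ρ^j ≤ 1e-13/6.64e-04 = 1.50602e-10.
j ≥ ln(1.50602e-10)/ln(0.6385) = -22.6164/-0.44863 = 50.412.
So 51 more iterations are needed.

51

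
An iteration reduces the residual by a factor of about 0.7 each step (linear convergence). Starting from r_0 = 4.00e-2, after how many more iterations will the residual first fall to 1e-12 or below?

69

After k steps, r_k ≈ 4.00e-2·0.7^k.
Need 0.7^k ≤ 1e-12/4.00e-2 = 2.5e-11.
k ≥ ln(2.5e-11)/ln(0.7) = -24.4121/-0.35667 = 68.445.
Smallest integer k = 69.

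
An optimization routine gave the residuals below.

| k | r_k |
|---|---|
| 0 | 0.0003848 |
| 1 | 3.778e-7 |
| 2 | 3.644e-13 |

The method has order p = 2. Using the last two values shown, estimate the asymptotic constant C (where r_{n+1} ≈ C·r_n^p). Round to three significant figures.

C ≈ r_2 / r_1^2
  = 3.644e-13 / (3.778e-7)^2
  = 3.644e-13 / 1.42733e-13 ≈ 2.553

2.55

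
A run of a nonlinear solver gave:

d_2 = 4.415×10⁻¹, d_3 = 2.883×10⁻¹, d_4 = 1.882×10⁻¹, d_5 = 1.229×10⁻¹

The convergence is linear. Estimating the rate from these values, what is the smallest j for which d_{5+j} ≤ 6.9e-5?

Rate ρ ≈ d_5/d_4 = 1.229×10⁻¹/1.882×10⁻¹ = 0.6530.
After j more steps, d_{5+j} ≈ 1.229×10⁻¹·ρ^j; need ρ^j ≤ 6.9e-5/1.229×10⁻¹ = 0.000561432.
j ≥ ln(0.000561432)/ln(0.6530) = -7.4850/-0.42618 = 17.563.
So 18 more iterations are needed.

18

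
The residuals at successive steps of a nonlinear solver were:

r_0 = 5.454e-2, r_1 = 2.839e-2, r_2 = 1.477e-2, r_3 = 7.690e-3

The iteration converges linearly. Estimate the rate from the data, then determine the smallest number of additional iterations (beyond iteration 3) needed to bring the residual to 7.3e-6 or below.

Rate ρ ≈ r_3/r_2 = 7.690e-3/1.477e-2 = 0.5206.
After j more steps, r_{3+j} ≈ 7.690e-3·ρ^j; need ρ^j ≤ 7.3e-6/7.690e-3 = 0.000949285.
j ≥ ln(0.000949285)/ln(0.5206) = -6.9598/-0.65277 = 10.662.
So 11 more iterations are needed.

11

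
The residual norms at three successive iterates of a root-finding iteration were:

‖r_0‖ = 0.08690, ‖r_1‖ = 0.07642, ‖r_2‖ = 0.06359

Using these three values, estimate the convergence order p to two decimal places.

1.43

p ≈ ln(‖r_2‖/‖r_1‖) / ln(‖r_1‖/‖r_0‖)
  = ln(0.06359/0.07642) / ln(0.07642/0.08690)
  = ln(0.832112) / ln(0.879402)
  = -0.18379 / -0.12851 ≈ 1.43016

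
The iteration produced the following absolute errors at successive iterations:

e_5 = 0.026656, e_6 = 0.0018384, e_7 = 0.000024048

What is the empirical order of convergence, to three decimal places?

p ≈ ln(e_7/e_6) / ln(e_6/e_5)
  = ln(0.000024048/0.0018384) / ln(0.0018384/0.026656)
  = ln(0.0130809) / ln(0.0689676)
  = -4.336602 / -2.674118 ≈ 1.621694

1.622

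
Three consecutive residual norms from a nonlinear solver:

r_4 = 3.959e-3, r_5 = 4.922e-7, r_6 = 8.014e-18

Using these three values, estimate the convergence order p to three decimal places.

p ≈ ln(r_6/r_5) / ln(r_5/r_4)
  = ln(8.014e-18/4.922e-7) / ln(4.922e-7/3.959e-3)
  = ln(1.6282e-11) / ln(0.000124324)
  = -24.840961 / -8.992619 ≈ 2.762372

2.762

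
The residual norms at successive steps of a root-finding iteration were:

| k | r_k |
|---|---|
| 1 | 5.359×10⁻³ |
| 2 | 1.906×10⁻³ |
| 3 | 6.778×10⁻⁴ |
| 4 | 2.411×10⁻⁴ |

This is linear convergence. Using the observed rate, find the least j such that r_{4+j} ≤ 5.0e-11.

15

Rate ρ ≈ r_4/r_3 = 2.411×10⁻⁴/6.778×10⁻⁴ = 0.3557.
After j more steps, r_{4+j} ≈ 2.411×10⁻⁴·ρ^j; need ρ^j ≤ 5.0e-11/2.411×10⁻⁴ = 2.07383e-07.
j ≥ ln(2.07383e-07)/ln(0.3557) = -15.3887/-1.03367 = 14.887.
So 15 more iterations are needed.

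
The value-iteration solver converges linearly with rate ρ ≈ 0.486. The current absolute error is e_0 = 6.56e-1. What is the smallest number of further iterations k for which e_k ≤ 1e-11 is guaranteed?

35

After k steps, e_k ≈ 6.56e-1·0.486^k.
Need 0.486^k ≤ 1e-11/6.56e-1 = 1.52439e-11.
k ≥ ln(1.52439e-11)/ln(0.486) = -24.9068/-0.72155 = 34.518.
Smallest integer k = 35.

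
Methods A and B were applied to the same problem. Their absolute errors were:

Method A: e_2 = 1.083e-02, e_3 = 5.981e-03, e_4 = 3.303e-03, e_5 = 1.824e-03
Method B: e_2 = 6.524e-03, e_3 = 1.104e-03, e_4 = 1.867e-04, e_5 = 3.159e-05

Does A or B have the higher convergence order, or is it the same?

Method A: p ≈ ln(1.824e-03/3.303e-03)/ln(3.303e-03/5.981e-03) ≈ 1.00.
Method B: p ≈ ln(3.159e-05/1.867e-04)/ln(1.867e-04/1.104e-03) ≈ 1.00.
Both orders ≈ 1.0 — effectively the same.

same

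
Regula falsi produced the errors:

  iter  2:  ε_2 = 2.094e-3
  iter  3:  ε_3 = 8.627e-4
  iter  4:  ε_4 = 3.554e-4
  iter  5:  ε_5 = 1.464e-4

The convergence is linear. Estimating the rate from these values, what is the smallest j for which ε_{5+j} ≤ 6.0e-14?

Rate ρ ≈ ε_5/ε_4 = 1.464e-4/3.554e-4 = 0.4119.
After j more steps, ε_{5+j} ≈ 1.464e-4·ρ^j; need ρ^j ≤ 6.0e-14/1.464e-4 = 4.09836e-10.
j ≥ ln(4.09836e-10)/ln(0.4119) = -21.6153/-0.88697 = 24.370.
So 25 more iterations are needed.

25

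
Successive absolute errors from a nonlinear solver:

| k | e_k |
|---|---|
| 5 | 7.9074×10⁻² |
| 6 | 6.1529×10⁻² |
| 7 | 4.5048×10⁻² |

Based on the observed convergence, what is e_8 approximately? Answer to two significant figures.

First estimate the order: p ≈ ln(e_7/e_6) / ln(e_6/e_5) = ln(4.5048×10⁻²/6.1529×10⁻²)/ln(6.1529×10⁻²/7.9074×10⁻²) = ln(0.732143)/ln(0.778119) ≈ 1.2428.
Then e_8 ≈ e_7·(e_7/e_6)^p = 4.5048×10⁻²·(0.732143)^1.2428 = 4.5048×10⁻²·0.678766 ≈ 0.03058.

3.1e-2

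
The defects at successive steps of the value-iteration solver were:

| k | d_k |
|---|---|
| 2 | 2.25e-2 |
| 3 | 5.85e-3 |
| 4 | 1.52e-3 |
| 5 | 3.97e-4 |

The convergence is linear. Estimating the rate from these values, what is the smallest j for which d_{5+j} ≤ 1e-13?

Rate ρ ≈ d_5/d_4 = 3.97e-4/1.52e-3 = 0.2612.
After j more steps, d_{5+j} ≈ 3.97e-4·ρ^j; need ρ^j ≤ 1e-13/3.97e-4 = 2.51889e-10.
j ≥ ln(2.51889e-10)/ln(0.2612) = -22.1020/-1.34247 = 16.464.
So 17 more iterations are needed.

17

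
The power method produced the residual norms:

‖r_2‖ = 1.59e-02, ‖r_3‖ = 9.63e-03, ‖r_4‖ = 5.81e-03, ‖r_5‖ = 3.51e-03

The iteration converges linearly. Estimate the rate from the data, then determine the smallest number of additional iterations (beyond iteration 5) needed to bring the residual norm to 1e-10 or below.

Rate ρ ≈ ‖r_5‖/‖r_4‖ = 3.51e-03/5.81e-03 = 0.6041.
After j more steps, ‖r_{5+j}‖ ≈ 3.51e-03·ρ^j; need ρ^j ≤ 1e-10/3.51e-03 = 2.849e-08.
j ≥ ln(2.849e-08)/ln(0.6041) = -17.3737/-0.50402 = 34.470.
So 35 more iterations are needed.

35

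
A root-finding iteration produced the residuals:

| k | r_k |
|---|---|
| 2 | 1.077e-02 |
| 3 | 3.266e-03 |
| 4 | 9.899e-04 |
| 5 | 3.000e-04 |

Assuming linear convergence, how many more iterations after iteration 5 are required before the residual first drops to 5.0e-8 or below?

Rate ρ ≈ r_5/r_4 = 3.000e-04/9.899e-04 = 0.3031.
After j more steps, r_{5+j} ≈ 3.000e-04·ρ^j; need ρ^j ≤ 5.0e-8/3.000e-04 = 0.000166667.
j ≥ ln(0.000166667)/ln(0.3031) = -8.6995/-1.19369 = 7.288.
So 8 more iterations are needed.

8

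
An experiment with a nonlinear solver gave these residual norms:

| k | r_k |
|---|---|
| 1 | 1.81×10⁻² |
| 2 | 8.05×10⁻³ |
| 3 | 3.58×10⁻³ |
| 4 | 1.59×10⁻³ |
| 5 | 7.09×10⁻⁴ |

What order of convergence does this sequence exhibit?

1

Consecutive ratios: r_5/r_4 = 7.09×10⁻⁴/1.59×10⁻³ = 0.445912, r_4/r_3 = 1.59×10⁻³/3.58×10⁻³ = 0.444134.
p ≈ ln(0.445912)/ln(0.444134) = -0.8076/-0.8116 ≈ 1.00.
So the convergence is linear (order 1).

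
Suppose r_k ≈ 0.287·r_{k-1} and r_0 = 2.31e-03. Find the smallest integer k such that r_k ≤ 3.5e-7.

8

After k steps, r_k ≈ 2.31e-03·0.287^k.
Need 0.287^k ≤ 3.5e-7/2.31e-03 = 0.000151515.
k ≥ ln(0.000151515)/ln(0.287) = -8.7948/-1.24827 = 7.046.
Smallest integer k = 8.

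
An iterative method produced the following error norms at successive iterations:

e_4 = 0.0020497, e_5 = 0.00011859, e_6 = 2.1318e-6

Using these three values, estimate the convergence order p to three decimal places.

p ≈ ln(e_6/e_5) / ln(e_5/e_4)
  = ln(2.1318e-6/0.00011859) / ln(0.00011859/0.0020497)
  = ln(0.0179762) / ln(0.0578572)
  = -4.018707 / -2.849777 ≈ 1.410183

1.410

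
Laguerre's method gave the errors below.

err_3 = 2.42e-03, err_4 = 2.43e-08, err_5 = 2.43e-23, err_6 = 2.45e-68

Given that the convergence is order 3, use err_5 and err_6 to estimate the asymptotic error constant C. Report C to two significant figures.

C ≈ err_6 / err_5^3
  = 2.45e-68 / (2.43e-23)^3
  = 2.45e-68 / 1.43489e-68 ≈ 1.7074

1.7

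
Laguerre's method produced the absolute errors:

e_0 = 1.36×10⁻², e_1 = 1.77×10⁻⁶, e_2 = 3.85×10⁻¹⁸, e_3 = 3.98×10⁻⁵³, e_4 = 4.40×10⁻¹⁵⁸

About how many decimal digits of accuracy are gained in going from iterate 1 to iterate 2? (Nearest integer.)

Digits gained ≈ log₁₀(e_1/e_2) = log₁₀(1.77×10⁻⁶/3.85×10⁻¹⁸) = log₁₀(4.5974e+11) ≈ 11.663.

12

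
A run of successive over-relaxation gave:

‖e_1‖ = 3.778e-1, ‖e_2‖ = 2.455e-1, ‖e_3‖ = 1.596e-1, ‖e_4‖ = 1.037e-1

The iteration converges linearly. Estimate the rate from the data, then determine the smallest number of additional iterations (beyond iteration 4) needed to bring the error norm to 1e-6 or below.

27

Rate ρ ≈ ‖e_4‖/‖e_3‖ = 1.037e-1/1.596e-1 = 0.6497.
After j more steps, ‖e_{4+j}‖ ≈ 1.037e-1·ρ^j; need ρ^j ≤ 1e-6/1.037e-1 = 9.6432e-06.
j ≥ ln(9.6432e-06)/ln(0.6497) = -11.5493/-0.43124 = 26.782.
So 27 more iterations are needed.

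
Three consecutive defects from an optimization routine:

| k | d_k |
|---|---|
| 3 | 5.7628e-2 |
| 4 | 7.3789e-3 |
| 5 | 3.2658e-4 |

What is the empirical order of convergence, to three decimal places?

p ≈ ln(d_5/d_4) / ln(d_4/d_3)
  = ln(3.2658e-4/7.3789e-3) / ln(7.3789e-3/5.7628e-2)
  = ln(0.0442586) / ln(0.128044)
  = -3.117706 / -2.055381 ≈ 1.516851

1.517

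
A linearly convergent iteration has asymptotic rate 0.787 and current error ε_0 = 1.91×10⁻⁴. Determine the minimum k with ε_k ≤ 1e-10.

After k steps, ε_k ≈ 1.91×10⁻⁴·0.787^k.
Need 0.787^k ≤ 1e-10/1.91×10⁻⁴ = 5.2356e-07.
k ≥ ln(5.2356e-07)/ln(0.787) = -14.4626/-0.23953 = 60.379.
Smallest integer k = 61.

61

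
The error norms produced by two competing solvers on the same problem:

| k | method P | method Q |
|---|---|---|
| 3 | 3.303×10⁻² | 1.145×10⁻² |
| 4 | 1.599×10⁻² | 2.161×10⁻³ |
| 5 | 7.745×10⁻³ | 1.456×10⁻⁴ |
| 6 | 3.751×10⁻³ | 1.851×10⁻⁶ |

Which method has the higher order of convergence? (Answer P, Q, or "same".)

Q

Method P: p ≈ ln(3.751×10⁻³/7.745×10⁻³)/ln(7.745×10⁻³/1.599×10⁻²) ≈ 1.00.
Method Q: p ≈ ln(1.851×10⁻⁶/1.456×10⁻⁴)/ln(1.456×10⁻⁴/2.161×10⁻³) ≈ 1.62.
Method Q has the higher order (≈1.6 vs ≈1.0).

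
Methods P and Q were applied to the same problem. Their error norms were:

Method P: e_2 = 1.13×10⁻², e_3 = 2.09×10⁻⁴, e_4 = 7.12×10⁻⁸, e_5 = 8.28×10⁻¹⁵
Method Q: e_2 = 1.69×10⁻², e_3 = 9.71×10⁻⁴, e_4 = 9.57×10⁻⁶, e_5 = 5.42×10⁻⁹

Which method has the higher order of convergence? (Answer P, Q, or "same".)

Method P: p ≈ ln(8.28×10⁻¹⁵/7.12×10⁻⁸)/ln(7.12×10⁻⁸/2.09×10⁻⁴) ≈ 2.00.
Method Q: p ≈ ln(5.42×10⁻⁹/9.57×10⁻⁶)/ln(9.57×10⁻⁶/9.71×10⁻⁴) ≈ 1.62.
Method P has the higher order (≈2.0 vs ≈1.6).

P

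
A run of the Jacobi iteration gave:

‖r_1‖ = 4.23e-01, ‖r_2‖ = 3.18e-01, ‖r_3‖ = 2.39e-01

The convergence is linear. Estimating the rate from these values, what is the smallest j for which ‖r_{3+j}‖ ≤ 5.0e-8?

Rate ρ ≈ ‖r_3‖/‖r_2‖ = 2.39e-01/3.18e-01 = 0.7516.
After j more steps, ‖r_{3+j}‖ ≈ 2.39e-01·ρ^j; need ρ^j ≤ 5.0e-8/2.39e-01 = 2.09205e-07.
j ≥ ln(2.09205e-07)/ln(0.7516) = -15.3800/-0.28555 = 53.861.
So 54 more iterations are needed.

54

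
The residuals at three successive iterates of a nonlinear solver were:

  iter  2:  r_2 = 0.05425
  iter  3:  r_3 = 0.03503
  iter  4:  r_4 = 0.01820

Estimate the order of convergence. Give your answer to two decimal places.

1.50

p ≈ ln(r_4/r_3) / ln(r_3/r_2)
  = ln(0.01820/0.03503) / ln(0.03503/0.05425)
  = ln(0.519555) / ln(0.645714)
  = -0.65478 / -0.43740 ≈ 1.49698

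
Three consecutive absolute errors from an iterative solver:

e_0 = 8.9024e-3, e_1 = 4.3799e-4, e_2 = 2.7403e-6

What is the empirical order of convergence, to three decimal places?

1.685

p ≈ ln(e_2/e_1) / ln(e_1/e_0)
  = ln(2.7403e-6/4.3799e-4) / ln(4.3799e-4/8.9024e-3)
  = ln(0.00625654) / ln(0.0491991)
  = -5.074128 / -3.011880 ≈ 1.684705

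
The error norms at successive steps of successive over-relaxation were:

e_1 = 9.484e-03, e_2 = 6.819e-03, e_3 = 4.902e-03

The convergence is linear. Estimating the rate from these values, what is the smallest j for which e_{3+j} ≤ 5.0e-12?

63

Rate ρ ≈ e_3/e_2 = 4.902e-03/6.819e-03 = 0.7189.
After j more steps, e_{3+j} ≈ 4.902e-03·ρ^j; need ρ^j ≤ 5.0e-12/4.902e-03 = 1.01999e-09.
j ≥ ln(1.01999e-09)/ln(0.7189) = -20.7035/-0.33003 = 62.732.
So 63 more iterations are needed.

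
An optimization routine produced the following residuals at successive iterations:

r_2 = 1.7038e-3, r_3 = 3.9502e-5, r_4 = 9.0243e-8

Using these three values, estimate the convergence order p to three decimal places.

p ≈ ln(r_4/r_3) / ln(r_3/r_2)
  = ln(9.0243e-8/3.9502e-5) / ln(3.9502e-5/1.7038e-3)
  = ln(0.00228452) / ln(0.0231846)
  = -6.081599 / -3.764267 ≈ 1.615613

1.616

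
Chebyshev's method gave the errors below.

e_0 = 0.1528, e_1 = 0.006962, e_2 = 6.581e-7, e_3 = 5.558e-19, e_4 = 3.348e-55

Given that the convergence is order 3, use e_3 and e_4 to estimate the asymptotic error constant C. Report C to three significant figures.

1.95

C ≈ e_4 / e_3^3
  = 3.348e-55 / (5.558e-19)^3
  = 3.348e-55 / 1.71694e-55 ≈ 1.95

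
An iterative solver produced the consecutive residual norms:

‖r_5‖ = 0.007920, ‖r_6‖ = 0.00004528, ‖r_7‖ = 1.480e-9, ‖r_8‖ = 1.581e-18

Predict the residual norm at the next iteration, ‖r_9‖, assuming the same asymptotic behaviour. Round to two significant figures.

1.8e-36

First estimate the order: p ≈ ln(‖r_8‖/‖r_7‖) / ln(‖r_7‖/‖r_6‖) = ln(1.581e-18/1.480e-9)/ln(1.480e-9/0.00004528) = ln(1.06824e-09)/ln(3.26855e-05) ≈ 2.0000.
Then ‖r_9‖ ≈ ‖r_8‖·(‖r_8‖/‖r_7‖)^p = 1.581e-18·(1.06824e-09)^2.0000 = 1.581e-18·1.14114e-18 ≈ 1.804e-36.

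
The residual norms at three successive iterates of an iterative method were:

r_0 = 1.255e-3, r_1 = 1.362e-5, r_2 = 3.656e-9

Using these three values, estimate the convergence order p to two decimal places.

1.82

p ≈ ln(r_2/r_1) / ln(r_1/r_0)
  = ln(3.656e-9/1.362e-5) / ln(1.362e-5/1.255e-3)
  = ln(0.000268429) / ln(0.0108526)
  = -8.22292 / -4.52335 ≈ 1.81788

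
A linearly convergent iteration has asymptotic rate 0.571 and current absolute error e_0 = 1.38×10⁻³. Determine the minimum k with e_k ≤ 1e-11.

34

After k steps, e_k ≈ 1.38×10⁻³·0.571^k.
Need 0.571^k ≤ 1e-11/1.38×10⁻³ = 7.24638e-09.
k ≥ ln(7.24638e-09)/ln(0.571) = -18.7428/-0.56037 = 33.447.
Smallest integer k = 34.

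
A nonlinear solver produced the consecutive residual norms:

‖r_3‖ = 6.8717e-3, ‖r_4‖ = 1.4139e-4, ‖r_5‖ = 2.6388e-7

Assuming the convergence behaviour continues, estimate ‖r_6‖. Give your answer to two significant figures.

1.0e-11

First estimate the order: p ≈ ln(‖r_5‖/‖r_4‖) / ln(‖r_4‖/‖r_3‖) = ln(2.6388e-7/1.4139e-4)/ln(1.4139e-4/6.8717e-3) = ln(0.00186633)/ln(0.0205757) ≈ 1.6180.
Then ‖r_6‖ ≈ ‖r_5‖·(‖r_5‖/‖r_4‖)^p = 2.6388e-7·(0.00186633)^1.6180 = 2.6388e-7·3.84113e-05 ≈ 1.014e-11.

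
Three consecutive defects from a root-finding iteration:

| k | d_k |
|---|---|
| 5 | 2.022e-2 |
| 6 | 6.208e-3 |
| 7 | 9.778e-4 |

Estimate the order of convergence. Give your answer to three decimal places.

p ≈ ln(d_7/d_6) / ln(d_6/d_5)
  = ln(9.778e-4/6.208e-3) / ln(6.208e-3/2.022e-2)
  = ln(0.157506) / ln(0.307023)
  = -1.848292 / -1.180833 ≈ 1.565244

1.565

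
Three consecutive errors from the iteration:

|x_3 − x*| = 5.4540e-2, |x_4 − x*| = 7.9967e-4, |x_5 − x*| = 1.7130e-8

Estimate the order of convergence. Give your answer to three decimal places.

2.546

p ≈ ln(|x_5 − x*|/|x_4 − x*|) / ln(|x_4 − x*|/|x_3 − x*|)
  = ln(1.7130e-8/7.9967e-4) / ln(7.9967e-4/5.4540e-2)
  = ln(2.14213e-05) / ln(0.0146621)
  = -10.751125 / -4.222489 ≈ 2.546158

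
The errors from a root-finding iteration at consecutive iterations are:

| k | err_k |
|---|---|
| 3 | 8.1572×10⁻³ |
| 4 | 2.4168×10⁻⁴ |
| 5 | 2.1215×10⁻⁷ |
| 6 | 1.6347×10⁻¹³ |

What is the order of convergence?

Consecutive ratios: err_6/err_5 = 1.6347×10⁻¹³/2.1215×10⁻⁷ = 7.7054e-07, err_5/err_4 = 2.1215×10⁻⁷/2.4168×10⁻⁴ = 0.000877814.
p ≈ ln(7.7054e-07)/ln(0.000877814) = -14.0762/-7.0381 ≈ 2.00.
So the convergence is quadratic (order 2).

2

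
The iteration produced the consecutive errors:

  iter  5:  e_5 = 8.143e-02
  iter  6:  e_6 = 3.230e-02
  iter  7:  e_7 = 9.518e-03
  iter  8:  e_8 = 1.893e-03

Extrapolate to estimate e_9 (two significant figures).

2.2e-4

First estimate the order: p ≈ ln(e_8/e_7) / ln(e_7/e_6) = ln(1.893e-03/9.518e-03)/ln(9.518e-03/3.230e-02) = ln(0.198886)/ln(0.294675) ≈ 1.3218.
Then e_9 ≈ e_8·(e_8/e_7)^p = 1.893e-03·(0.198886)^1.3218 = 1.893e-03·0.118276 ≈ 0.0002239.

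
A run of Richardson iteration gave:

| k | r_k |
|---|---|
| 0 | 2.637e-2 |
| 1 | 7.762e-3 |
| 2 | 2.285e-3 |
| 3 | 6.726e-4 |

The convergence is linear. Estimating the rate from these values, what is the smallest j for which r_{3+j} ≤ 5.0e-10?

12

Rate ρ ≈ r_3/r_2 = 6.726e-4/2.285e-3 = 0.2944.
After j more steps, r_{3+j} ≈ 6.726e-4·ρ^j; need ρ^j ≤ 5.0e-10/6.726e-4 = 7.43384e-07.
j ≥ ln(7.43384e-07)/ln(0.2944) = -14.1121/-1.22282 = 11.541.
So 12 more iterations are needed.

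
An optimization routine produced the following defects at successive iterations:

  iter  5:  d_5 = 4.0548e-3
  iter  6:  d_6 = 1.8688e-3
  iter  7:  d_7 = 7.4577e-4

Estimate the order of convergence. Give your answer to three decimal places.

p ≈ ln(d_7/d_6) / ln(d_6/d_5)
  = ln(7.4577e-4/1.8688e-3) / ln(1.8688e-3/4.0548e-3)
  = ln(0.399064) / ln(0.460886)
  = -0.918633 / -0.774605 ≈ 1.185937

1.186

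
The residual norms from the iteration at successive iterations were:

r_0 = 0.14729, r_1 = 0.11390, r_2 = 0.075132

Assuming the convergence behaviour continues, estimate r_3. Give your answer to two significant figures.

First estimate the order: p ≈ ln(r_2/r_1) / ln(r_1/r_0) = ln(0.075132/0.11390)/ln(0.11390/0.14729) = ln(0.659631)/ln(0.773304) ≈ 1.6184.
Then r_3 ≈ r_2·(r_2/r_1)^p = 0.075132·(0.659631)^1.6184 = 0.075132·0.509984 ≈ 0.03832.

3.8e-2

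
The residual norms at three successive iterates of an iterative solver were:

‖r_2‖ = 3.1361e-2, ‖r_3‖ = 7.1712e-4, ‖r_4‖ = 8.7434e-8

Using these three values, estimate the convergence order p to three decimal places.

2.385

p ≈ ln(‖r_4‖/‖r_3‖) / ln(‖r_3‖/‖r_2‖)
  = ln(8.7434e-8/7.1712e-4) / ln(7.1712e-4/3.1361e-2)
  = ln(0.000121924) / ln(0.0228666)
  = -9.012113 / -3.778078 ≈ 2.385370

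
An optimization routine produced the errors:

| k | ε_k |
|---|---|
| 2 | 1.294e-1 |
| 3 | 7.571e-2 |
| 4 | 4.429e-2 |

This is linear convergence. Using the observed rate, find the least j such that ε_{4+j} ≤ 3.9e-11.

Rate ρ ≈ ε_4/ε_3 = 4.429e-2/7.571e-2 = 0.5850.
After j more steps, ε_{4+j} ≈ 4.429e-2·ρ^j; need ρ^j ≤ 3.9e-11/4.429e-2 = 8.8056e-10.
j ≥ ln(8.8056e-10)/ln(0.5850) = -20.8505/-0.53614 = 38.890.
So 39 more iterations are needed.

39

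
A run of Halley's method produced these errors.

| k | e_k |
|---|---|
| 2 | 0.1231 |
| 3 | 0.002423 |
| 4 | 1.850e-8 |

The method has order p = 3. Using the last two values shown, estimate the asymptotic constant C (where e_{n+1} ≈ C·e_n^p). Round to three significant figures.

C ≈ e_4 / e_3^3
  = 1.850e-8 / (0.002423)^3
  = 1.850e-8 / 1.42253e-08 ≈ 1.3005

1.30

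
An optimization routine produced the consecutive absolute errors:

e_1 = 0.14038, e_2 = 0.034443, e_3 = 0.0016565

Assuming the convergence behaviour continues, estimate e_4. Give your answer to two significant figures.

2.4e-6

First estimate the order: p ≈ ln(e_3/e_2) / ln(e_2/e_1) = ln(0.0016565/0.034443)/ln(0.034443/0.14038) = ln(0.048094)/ln(0.245355) ≈ 2.1598.
Then e_4 ≈ e_3·(e_3/e_2)^p = 0.0016565·(0.048094)^2.1598 = 0.0016565·0.00142423 ≈ 2.359e-06.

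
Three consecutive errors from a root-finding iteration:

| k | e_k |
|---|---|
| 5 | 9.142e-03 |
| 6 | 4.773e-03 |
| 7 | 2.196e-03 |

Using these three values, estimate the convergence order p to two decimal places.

p ≈ ln(e_7/e_6) / ln(e_6/e_5)
  = ln(2.196e-03/4.773e-03) / ln(4.773e-03/9.142e-03)
  = ln(0.460088) / ln(0.522096)
  = -0.77634 / -0.64990 ≈ 1.19455

1.19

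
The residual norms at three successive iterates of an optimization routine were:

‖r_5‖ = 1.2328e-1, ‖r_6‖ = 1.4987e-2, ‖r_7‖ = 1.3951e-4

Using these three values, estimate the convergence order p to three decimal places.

p ≈ ln(‖r_7‖/‖r_6‖) / ln(‖r_6‖/‖r_5‖)
  = ln(1.3951e-4/1.4987e-2) / ln(1.4987e-2/1.2328e-1)
  = ln(0.00930873) / ln(0.121569)
  = -4.676803 / -2.107273 ≈ 2.219363

2.219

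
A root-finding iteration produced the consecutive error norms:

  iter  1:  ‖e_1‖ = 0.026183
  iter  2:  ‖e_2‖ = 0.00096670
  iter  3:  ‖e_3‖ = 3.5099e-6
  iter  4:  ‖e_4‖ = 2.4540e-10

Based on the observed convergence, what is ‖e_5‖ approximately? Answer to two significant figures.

2.1e-17

First estimate the order: p ≈ ln(‖e_4‖/‖e_3‖) / ln(‖e_3‖/‖e_2‖) = ln(2.4540e-10/3.5099e-6)/ln(3.5099e-6/0.00096670) = ln(6.99165e-05)/ln(0.00363081) ≈ 1.7030.
Then ‖e_5‖ ≈ ‖e_4‖·(‖e_4‖/‖e_3‖)^p = 2.4540e-10·(6.99165e-05)^1.7030 = 2.4540e-10·8.38145e-08 ≈ 2.057e-17.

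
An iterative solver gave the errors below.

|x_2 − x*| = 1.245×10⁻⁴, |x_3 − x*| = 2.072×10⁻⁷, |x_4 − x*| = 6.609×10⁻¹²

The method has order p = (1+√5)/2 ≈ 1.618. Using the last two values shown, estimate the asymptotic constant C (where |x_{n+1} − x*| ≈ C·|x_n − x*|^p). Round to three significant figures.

C ≈ |x_4 − x*| / |x_3 − x*|^1.618
  = 6.609×10⁻¹² / (2.072×10⁻⁷)^1.618
  = 6.609×10⁻¹² / 1.53433e-11 ≈ 0.43074

0.431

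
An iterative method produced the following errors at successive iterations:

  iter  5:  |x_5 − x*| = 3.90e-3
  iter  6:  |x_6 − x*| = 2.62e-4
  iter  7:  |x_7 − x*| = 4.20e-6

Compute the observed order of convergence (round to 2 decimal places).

p ≈ ln(|x_7 − x*|/|x_6 − x*|) / ln(|x_6 − x*|/|x_5 − x*|)
  = ln(4.20e-6/2.62e-4) / ln(2.62e-4/3.90e-3)
  = ln(0.0160305) / ln(0.0671795)
  = -4.13326 / -2.70039 ≈ 1.53062

1.53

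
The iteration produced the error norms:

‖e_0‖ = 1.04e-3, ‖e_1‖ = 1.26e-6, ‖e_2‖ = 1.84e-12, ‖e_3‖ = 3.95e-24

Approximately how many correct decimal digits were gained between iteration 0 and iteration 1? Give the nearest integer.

3

Digits gained ≈ log₁₀(‖e_0‖/‖e_1‖) = log₁₀(1.04e-3/1.26e-6) = log₁₀(825.397) ≈ 2.917.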